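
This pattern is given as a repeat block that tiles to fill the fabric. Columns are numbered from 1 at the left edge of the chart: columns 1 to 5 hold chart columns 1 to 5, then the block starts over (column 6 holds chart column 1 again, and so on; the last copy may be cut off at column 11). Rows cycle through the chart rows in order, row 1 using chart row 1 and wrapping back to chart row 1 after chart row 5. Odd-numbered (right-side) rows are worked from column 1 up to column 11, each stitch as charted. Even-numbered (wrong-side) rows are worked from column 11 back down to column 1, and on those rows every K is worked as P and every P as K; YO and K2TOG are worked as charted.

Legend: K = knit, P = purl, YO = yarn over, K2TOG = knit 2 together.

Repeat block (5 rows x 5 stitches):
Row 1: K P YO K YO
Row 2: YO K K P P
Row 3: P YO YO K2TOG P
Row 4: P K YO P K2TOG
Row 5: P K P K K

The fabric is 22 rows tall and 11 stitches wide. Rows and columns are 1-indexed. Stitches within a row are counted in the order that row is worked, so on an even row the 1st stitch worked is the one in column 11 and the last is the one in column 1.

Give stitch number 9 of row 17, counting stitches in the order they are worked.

Result:
P

Derivation:
Row 17 uses chart row ((17-1) mod 5)+1 = 2. Row 17 is odd, so RS.
Chart row 2 tiled across columns 1-11: YO K K P P YO K K P P YO
Right side: take the tiled row as-is (worked left to right from column 1).
The 9th stitch worked is P.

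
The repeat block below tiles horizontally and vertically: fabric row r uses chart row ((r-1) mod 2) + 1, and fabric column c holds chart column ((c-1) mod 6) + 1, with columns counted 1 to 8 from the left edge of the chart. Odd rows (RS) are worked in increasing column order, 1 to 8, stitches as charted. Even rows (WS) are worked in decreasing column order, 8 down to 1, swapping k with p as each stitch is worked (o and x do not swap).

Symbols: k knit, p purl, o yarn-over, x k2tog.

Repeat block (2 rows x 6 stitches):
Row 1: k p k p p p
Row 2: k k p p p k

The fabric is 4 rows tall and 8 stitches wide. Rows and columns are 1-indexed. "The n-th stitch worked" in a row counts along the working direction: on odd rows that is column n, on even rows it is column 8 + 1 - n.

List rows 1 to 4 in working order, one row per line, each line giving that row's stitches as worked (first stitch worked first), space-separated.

Row 1: chart row 1, RS - tile across columns 1-8 and work as-is.
Row 2: chart row 2, WS - tiled (columns 1-8): k k p p p k k k; work from column 8 back to 1 with k<->p swapped.
Row 3: chart row 1, RS - tile across columns 1-8 and work as-is.
Row 4: chart row 2, WS - tiled (columns 1-8): k k p p p k k k; work from column 8 back to 1 with k<->p swapped.

Result:
k p k p p p k p
p p p k k k p p
k p k p p p k p
p p p k k k p p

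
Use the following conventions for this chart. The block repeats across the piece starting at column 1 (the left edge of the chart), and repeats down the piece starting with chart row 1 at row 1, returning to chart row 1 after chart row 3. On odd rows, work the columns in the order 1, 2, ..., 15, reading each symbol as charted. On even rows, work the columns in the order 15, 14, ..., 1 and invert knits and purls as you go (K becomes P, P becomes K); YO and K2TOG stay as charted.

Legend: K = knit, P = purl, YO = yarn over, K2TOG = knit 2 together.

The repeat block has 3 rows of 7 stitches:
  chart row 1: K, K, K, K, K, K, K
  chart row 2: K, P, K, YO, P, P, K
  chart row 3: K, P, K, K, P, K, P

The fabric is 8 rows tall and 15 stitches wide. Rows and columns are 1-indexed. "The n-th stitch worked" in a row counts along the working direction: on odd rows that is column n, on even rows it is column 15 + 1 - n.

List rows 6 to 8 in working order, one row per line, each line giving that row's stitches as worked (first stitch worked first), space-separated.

Row 6: chart row 3, WS - tiled (columns 1-15): K P K K P K P K P K K P K P K; work from column 15 back to 1 with K<->P swapped.
Row 7: chart row 1, RS - tile across columns 1-15 and work as-is.
Row 8: chart row 2, WS - tiled (columns 1-15): K P K YO P P K K P K YO P P K K; work from column 15 back to 1 with K<->P swapped.

Rows as worked:
P K P K P P K P K P K P P K P
K K K K K K K K K K K K K K K
P P K K YO P K P P K K YO P K P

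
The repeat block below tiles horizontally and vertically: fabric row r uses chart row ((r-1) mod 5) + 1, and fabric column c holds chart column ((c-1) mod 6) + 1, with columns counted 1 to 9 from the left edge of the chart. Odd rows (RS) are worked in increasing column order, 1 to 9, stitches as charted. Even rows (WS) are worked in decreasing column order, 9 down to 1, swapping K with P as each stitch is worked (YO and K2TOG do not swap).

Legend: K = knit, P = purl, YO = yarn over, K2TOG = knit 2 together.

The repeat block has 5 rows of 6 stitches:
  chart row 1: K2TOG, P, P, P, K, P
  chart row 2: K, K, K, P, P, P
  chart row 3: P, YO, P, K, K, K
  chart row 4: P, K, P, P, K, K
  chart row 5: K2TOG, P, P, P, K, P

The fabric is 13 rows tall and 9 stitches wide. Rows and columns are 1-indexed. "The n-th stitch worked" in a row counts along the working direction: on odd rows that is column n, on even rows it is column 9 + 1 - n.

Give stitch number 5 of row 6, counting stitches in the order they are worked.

Stitch:
P

Derivation:
For row 6: chart row = ((6-1) mod 5) + 1 = 1; this is a WS (even) row.
Chart row 1 tiled across columns 1-9: K2TOG P P P K P K2TOG P P
WS: work from column 9 back to column 1 (reverse the tiled row), swapping K<->P (YO and K2TOG unchanged).
Row 6 as worked: K K K2TOG K P K K K K2TOG
Counting 5 along the worked row gives P.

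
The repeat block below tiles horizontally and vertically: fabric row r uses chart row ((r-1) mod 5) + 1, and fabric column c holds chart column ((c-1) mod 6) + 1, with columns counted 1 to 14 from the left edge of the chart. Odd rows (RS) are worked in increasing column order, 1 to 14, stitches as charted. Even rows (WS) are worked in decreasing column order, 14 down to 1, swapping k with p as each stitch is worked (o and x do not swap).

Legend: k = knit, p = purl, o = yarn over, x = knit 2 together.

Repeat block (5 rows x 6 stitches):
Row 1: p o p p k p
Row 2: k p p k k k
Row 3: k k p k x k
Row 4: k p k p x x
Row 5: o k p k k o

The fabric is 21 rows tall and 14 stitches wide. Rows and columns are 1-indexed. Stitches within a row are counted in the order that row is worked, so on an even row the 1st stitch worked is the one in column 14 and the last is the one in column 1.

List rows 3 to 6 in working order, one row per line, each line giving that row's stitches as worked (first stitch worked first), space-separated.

Row 3: chart row 3, RS - tile across columns 1-14 and work as-is.
Row 4: chart row 4, WS - tiled (columns 1-14): k p k p x x k p k p x x k p; work from column 14 back to 1 with k<->p swapped.
Row 5: chart row 5, RS - tile across columns 1-14 and work as-is.
Row 6: chart row 1, WS - tiled (columns 1-14): p o p p k p p o p p k p p o; work from column 14 back to 1 with k<->p swapped.

Rows as worked:
k k p k x k k k p k x k k k
k p x x k p k p x x k p k p
o k p k k o o k p k k o o k
o k k p k k o k k p k k o k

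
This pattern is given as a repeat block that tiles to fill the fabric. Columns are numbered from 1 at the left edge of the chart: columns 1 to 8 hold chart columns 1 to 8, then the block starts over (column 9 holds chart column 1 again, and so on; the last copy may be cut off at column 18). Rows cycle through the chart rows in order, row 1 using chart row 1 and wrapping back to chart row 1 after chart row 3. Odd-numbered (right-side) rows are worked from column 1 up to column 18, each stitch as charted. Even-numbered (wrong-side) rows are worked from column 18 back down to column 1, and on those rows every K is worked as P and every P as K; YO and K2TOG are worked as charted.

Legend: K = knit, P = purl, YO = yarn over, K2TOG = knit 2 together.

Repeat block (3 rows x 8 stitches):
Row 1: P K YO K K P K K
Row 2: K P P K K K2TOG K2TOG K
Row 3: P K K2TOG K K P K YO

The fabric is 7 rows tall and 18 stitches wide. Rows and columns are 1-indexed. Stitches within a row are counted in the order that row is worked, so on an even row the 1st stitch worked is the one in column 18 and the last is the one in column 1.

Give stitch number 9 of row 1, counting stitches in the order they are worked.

For row 1: chart row = ((1-1) mod 3) + 1 = 1; this is a RS (odd) row.
Chart row 1 tiled across columns 1-18: P K YO K K P K K P K YO K K P K K P K
RS row: no reversal, no swap; stitch n worked = column n.
Stitch 9 in working order -> P

Result:
P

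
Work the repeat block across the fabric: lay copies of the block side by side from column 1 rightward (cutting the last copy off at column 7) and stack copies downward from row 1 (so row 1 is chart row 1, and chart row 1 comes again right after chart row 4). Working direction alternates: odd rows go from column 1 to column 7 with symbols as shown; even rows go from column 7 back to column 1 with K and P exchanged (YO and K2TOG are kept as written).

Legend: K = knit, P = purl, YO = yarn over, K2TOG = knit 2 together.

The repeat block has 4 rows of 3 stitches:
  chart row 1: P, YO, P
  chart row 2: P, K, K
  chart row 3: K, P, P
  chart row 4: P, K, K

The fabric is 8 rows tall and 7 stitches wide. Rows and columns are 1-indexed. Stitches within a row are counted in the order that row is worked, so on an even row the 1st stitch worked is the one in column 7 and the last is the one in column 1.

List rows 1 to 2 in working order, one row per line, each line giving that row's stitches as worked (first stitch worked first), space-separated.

Result:
P YO P P YO P P
K P P K P P K

Derivation:
Row 1: chart row 1, RS - tile across columns 1-7 and work as-is.
Row 2: chart row 2, WS - tiled (columns 1-7): P K K P K K P; work from column 7 back to 1 with K<->P swapped.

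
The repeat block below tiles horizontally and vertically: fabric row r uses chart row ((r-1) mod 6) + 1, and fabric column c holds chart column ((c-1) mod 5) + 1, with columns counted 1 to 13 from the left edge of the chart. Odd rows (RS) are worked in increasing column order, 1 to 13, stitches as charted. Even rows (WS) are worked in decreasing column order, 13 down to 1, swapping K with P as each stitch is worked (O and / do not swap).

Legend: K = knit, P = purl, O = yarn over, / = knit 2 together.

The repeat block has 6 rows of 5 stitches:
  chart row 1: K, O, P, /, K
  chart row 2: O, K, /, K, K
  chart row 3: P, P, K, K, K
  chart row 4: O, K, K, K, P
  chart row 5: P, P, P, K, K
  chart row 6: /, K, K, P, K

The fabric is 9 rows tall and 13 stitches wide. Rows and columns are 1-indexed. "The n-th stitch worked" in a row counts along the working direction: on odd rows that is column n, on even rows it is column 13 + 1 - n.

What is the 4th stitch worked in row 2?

Stitch:
P

Derivation:
For row 2: chart row = ((2-1) mod 6) + 1 = 2; this is a WS (even) row.
Chart row 2 tiled across columns 1-13: O K / K K O K / K K O K /
WS row: flip the tiled sequence (start at column 13) and apply K<->P; O and / stay.
Row 2 as worked: / P O P P / P O P P / P O
The 4th stitch worked is P.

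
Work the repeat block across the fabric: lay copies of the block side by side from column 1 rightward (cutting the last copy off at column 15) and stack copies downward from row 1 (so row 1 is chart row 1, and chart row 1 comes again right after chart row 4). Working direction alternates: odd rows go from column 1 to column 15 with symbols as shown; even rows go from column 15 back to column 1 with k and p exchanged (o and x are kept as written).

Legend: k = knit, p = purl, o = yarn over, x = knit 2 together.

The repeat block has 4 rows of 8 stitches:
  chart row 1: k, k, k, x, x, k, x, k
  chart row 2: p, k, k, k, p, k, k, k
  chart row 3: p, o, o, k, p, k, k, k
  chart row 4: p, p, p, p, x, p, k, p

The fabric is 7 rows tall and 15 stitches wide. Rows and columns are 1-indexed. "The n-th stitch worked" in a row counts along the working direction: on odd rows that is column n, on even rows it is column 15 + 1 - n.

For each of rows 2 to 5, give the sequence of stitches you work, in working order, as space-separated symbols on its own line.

Row 2: chart row 2, WS - tiled (columns 1-15): p k k k p k k k p k k k p k k; work from column 15 back to 1 with k<->p swapped.
Row 3: chart row 3, RS - tile across columns 1-15 and work as-is.
Row 4: chart row 4, WS - tiled (columns 1-15): p p p p x p k p p p p p x p k; work from column 15 back to 1 with k<->p swapped.
Row 5: chart row 1, RS - tile across columns 1-15 and work as-is.

Result:
p p k p p p k p p p k p p p k
p o o k p k k k p o o k p k k
p k x k k k k k p k x k k k k
k k k x x k x k k k k x x k x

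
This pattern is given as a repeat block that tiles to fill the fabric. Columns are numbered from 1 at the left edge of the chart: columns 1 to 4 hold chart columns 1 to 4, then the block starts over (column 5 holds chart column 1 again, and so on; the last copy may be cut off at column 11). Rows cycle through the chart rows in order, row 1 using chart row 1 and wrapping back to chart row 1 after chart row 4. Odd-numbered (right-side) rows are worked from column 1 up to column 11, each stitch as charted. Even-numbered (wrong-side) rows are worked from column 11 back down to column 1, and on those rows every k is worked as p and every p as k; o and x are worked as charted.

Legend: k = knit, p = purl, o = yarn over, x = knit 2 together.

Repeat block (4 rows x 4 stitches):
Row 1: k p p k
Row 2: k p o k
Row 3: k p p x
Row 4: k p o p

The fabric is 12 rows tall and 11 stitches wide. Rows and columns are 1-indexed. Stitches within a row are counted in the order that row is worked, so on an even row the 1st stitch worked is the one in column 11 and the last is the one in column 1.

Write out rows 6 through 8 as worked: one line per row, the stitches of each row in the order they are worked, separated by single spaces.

Row 6: chart row 2, WS - tiled (columns 1-11): k p o k k p o k k p o; work from column 11 back to 1 with k<->p swapped.
Row 7: chart row 3, RS - tile across columns 1-11 and work as-is.
Row 8: chart row 4, WS - tiled (columns 1-11): k p o p k p o p k p o; work from column 11 back to 1 with k<->p swapped.

Result:
o k p p o k p p o k p
k p p x k p p x k p p
o k p k o k p k o k p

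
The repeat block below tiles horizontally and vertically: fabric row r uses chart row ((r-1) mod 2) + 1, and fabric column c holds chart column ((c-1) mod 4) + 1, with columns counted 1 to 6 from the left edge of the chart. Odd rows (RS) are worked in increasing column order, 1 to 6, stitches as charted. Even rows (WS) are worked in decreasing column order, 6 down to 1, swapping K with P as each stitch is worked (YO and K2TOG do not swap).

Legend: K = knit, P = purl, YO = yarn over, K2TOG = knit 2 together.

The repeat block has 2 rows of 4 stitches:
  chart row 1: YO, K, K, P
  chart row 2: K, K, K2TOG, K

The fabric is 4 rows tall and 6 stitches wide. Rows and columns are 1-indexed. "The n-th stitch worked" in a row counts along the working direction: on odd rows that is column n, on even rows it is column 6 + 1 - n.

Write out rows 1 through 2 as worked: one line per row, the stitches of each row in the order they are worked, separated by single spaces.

Row 1: chart row 1, RS - tile across columns 1-6 and work as-is.
Row 2: chart row 2, WS - tiled (columns 1-6): K K K2TOG K K K; work from column 6 back to 1 with K<->P swapped.

== ROWS AS WORKED ==
YO K K P YO K
P P P K2TOG P P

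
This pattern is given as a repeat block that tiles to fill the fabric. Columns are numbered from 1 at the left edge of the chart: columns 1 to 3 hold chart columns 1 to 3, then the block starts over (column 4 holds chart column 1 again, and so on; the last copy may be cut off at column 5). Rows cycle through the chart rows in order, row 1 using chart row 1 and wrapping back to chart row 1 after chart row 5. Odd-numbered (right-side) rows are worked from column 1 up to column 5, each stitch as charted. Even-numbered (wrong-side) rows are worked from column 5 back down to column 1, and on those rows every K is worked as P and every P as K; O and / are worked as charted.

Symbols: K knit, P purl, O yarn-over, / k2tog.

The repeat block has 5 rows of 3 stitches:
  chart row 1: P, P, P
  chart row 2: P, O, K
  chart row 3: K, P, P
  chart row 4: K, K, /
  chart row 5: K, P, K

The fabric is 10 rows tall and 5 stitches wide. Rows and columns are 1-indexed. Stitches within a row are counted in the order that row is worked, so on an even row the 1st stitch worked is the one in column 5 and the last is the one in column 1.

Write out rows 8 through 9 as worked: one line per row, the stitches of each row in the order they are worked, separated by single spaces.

== ROWS AS WORKED ==
K P K K P
K K / K K

Derivation:
Row 8: chart row 3, WS - tiled (columns 1-5): K P P K P; work from column 5 back to 1 with K<->P swapped.
Row 9: chart row 4, RS - tile across columns 1-5 and work as-is.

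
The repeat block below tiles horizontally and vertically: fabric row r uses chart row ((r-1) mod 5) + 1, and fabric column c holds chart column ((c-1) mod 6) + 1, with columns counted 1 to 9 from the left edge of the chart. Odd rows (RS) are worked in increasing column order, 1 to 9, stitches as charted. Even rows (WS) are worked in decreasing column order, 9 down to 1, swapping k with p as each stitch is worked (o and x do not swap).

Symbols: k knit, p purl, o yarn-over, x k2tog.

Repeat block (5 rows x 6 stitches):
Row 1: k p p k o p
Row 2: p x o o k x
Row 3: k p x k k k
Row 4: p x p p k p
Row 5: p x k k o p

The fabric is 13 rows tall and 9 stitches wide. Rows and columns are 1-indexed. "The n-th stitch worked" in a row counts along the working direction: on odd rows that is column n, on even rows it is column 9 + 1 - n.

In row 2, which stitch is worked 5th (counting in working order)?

Result:
p

Derivation:
For row 2: chart row = ((2-1) mod 5) + 1 = 2; this is a WS (even) row.
Chart row 2 tiled across columns 1-9: p x o o k x p x o
Wrong side: read the tiled row from column 9 down to 1 and exchange k with p (leave o, x).
Row 2 as worked: o x k x p o o x k
The 5th stitch worked is p.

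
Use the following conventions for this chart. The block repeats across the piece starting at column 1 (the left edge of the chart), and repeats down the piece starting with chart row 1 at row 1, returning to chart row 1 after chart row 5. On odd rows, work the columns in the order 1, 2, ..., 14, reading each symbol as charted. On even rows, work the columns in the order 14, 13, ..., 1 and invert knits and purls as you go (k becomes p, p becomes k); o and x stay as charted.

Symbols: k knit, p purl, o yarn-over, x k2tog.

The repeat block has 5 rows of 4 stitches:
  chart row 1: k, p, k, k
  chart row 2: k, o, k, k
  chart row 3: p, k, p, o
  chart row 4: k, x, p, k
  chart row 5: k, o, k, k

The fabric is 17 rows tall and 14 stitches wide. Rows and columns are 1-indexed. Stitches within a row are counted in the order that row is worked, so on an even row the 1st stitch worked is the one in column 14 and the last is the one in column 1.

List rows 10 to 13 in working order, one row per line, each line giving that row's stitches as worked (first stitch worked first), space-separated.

Row 10: chart row 5, WS - tiled (columns 1-14): k o k k k o k k k o k k k o; work from column 14 back to 1 with k<->p swapped.
Row 11: chart row 1, RS - tile across columns 1-14 and work as-is.
Row 12: chart row 2, WS - tiled (columns 1-14): k o k k k o k k k o k k k o; work from column 14 back to 1 with k<->p swapped.
Row 13: chart row 3, RS - tile across columns 1-14 and work as-is.

Result:
o p p p o p p p o p p p o p
k p k k k p k k k p k k k p
o p p p o p p p o p p p o p
p k p o p k p o p k p o p k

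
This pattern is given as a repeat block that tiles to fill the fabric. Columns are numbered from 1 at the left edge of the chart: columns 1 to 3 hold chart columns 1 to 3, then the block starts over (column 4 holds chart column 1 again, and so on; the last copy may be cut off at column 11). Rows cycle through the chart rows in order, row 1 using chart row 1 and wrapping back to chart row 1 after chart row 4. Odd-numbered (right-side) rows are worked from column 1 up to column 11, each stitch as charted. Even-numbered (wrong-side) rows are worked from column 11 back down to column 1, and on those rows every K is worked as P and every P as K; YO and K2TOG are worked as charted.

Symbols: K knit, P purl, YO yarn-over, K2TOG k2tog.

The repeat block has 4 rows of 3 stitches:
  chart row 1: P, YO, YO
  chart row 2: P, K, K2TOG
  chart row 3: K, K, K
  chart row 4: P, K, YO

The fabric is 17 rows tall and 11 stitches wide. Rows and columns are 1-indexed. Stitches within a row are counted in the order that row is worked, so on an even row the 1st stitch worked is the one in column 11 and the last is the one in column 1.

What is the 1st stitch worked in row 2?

== STITCH ==
P

Derivation:
Row 2: (2-1) mod 4 = 1, so use chart row 2. Even row -> WS.
Chart row 2 tiled across columns 1-11: P K K2TOG P K K2TOG P K K2TOG P K
WS: work from column 11 back to column 1 (reverse the tiled row), swapping K<->P (YO and K2TOG unchanged).
Row 2 as worked: P K K2TOG P K K2TOG P K K2TOG P K
Stitch 1 in working order -> P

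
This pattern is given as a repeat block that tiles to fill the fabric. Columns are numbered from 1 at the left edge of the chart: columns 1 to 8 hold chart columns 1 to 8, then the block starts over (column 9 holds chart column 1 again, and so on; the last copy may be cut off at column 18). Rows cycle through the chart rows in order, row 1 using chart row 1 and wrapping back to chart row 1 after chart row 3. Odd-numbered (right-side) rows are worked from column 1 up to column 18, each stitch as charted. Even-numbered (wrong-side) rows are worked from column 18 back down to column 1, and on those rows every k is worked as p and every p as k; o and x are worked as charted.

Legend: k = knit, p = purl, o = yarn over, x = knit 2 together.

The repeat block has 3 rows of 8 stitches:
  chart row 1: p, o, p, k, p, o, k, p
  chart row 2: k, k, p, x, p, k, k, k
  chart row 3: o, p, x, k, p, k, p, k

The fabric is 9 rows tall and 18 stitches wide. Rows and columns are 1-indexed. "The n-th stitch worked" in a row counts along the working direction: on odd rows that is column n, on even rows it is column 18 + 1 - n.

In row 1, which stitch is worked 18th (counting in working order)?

Result:
o

Derivation:
For row 1: chart row = ((1-1) mod 3) + 1 = 1; this is a RS (odd) row.
Chart row 1 tiled across columns 1-18: p o p k p o k p p o p k p o k p p o
RS row: no reversal, no swap; stitch n worked = column n.
Stitch 18 in working order -> o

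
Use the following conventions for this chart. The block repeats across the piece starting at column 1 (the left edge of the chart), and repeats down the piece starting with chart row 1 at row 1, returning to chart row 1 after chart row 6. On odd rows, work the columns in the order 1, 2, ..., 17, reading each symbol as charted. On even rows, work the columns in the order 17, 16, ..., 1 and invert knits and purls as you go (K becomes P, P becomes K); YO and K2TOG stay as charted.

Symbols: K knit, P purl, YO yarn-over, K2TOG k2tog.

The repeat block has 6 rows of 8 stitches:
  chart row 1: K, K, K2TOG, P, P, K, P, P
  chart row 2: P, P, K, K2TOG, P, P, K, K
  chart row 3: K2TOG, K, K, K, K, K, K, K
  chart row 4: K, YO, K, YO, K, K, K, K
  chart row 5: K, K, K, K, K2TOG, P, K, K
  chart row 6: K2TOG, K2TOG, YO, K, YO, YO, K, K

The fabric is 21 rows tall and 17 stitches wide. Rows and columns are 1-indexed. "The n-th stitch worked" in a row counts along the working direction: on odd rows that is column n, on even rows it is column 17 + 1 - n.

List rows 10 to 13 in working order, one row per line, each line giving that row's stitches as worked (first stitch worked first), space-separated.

Row 10: chart row 4, WS - tiled (columns 1-17): K YO K YO K K K K K YO K YO K K K K K; work from column 17 back to 1 with K<->P swapped.
Row 11: chart row 5, RS - tile across columns 1-17 and work as-is.
Row 12: chart row 6, WS - tiled (columns 1-17): K2TOG K2TOG YO K YO YO K K K2TOG K2TOG YO K YO YO K K K2TOG; work from column 17 back to 1 with K<->P swapped.
Row 13: chart row 1, RS - tile across columns 1-17 and work as-is.

== ROWS AS WORKED ==
P P P P P YO P YO P P P P P YO P YO P
K K K K K2TOG P K K K K K K K2TOG P K K K
K2TOG P P YO YO P YO K2TOG K2TOG P P YO YO P YO K2TOG K2TOG
K K K2TOG P P K P P K K K2TOG P P K P P K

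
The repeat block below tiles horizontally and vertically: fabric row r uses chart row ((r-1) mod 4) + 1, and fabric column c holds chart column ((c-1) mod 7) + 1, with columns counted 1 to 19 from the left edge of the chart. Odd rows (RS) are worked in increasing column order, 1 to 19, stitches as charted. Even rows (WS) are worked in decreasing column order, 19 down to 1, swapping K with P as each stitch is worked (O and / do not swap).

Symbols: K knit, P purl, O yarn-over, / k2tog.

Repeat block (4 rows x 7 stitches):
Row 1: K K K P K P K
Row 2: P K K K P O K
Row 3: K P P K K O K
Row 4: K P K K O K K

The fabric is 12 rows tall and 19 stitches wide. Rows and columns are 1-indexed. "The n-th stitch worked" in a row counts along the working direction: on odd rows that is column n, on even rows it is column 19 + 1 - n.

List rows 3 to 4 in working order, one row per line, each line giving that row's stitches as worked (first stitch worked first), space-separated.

Row 3: chart row 3, RS - tile across columns 1-19 and work as-is.
Row 4: chart row 4, WS - tiled (columns 1-19): K P K K O K K K P K K O K K K P K K O; work from column 19 back to 1 with K<->P swapped.

== ROWS AS WORKED ==
K P P K K O K K P P K K O K K P P K K
O P P K P P P O P P K P P P O P P K P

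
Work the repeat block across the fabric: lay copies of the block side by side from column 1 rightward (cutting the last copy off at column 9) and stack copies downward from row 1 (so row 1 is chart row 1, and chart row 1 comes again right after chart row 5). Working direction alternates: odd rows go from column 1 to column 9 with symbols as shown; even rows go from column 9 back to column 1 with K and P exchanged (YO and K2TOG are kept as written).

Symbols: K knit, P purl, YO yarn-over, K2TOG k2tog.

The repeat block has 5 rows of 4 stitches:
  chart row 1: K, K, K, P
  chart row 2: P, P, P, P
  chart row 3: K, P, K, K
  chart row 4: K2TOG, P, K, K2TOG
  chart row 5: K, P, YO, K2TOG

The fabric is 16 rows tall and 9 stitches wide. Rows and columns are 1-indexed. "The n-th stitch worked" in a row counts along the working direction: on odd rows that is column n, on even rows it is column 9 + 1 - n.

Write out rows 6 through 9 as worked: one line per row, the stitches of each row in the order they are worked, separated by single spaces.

Rows as worked:
P K P P P K P P P
P P P P P P P P P
P P P K P P P K P
K2TOG P K K2TOG K2TOG P K K2TOG K2TOG

Derivation:
Row 6: chart row 1, WS - tiled (columns 1-9): K K K P K K K P K; work from column 9 back to 1 with K<->P swapped.
Row 7: chart row 2, RS - tile across columns 1-9 and work as-is.
Row 8: chart row 3, WS - tiled (columns 1-9): K P K K K P K K K; work from column 9 back to 1 with K<->P swapped.
Row 9: chart row 4, RS - tile across columns 1-9 and work as-is.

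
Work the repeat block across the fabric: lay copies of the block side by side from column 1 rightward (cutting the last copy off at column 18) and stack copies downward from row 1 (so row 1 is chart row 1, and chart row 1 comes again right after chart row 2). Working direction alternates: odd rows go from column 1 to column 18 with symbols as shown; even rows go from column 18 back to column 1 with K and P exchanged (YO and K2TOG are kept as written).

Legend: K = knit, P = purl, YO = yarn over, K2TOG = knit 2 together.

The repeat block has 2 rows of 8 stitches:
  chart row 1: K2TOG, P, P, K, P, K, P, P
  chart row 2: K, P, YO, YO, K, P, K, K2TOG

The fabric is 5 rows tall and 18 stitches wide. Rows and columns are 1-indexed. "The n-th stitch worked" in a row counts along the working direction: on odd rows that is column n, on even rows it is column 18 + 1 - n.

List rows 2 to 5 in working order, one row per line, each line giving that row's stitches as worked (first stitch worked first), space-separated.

Row 2: chart row 2, WS - tiled (columns 1-18): K P YO YO K P K K2TOG K P YO YO K P K K2TOG K P; work from column 18 back to 1 with K<->P swapped.
Row 3: chart row 1, RS - tile across columns 1-18 and work as-is.
Row 4: chart row 2, WS - tiled (columns 1-18): K P YO YO K P K K2TOG K P YO YO K P K K2TOG K P; work from column 18 back to 1 with K<->P swapped.
Row 5: chart row 1, RS - tile across columns 1-18 and work as-is.

Result:
K P K2TOG P K P YO YO K P K2TOG P K P YO YO K P
K2TOG P P K P K P P K2TOG P P K P K P P K2TOG P
K P K2TOG P K P YO YO K P K2TOG P K P YO YO K P
K2TOG P P K P K P P K2TOG P P K P K P P K2TOG P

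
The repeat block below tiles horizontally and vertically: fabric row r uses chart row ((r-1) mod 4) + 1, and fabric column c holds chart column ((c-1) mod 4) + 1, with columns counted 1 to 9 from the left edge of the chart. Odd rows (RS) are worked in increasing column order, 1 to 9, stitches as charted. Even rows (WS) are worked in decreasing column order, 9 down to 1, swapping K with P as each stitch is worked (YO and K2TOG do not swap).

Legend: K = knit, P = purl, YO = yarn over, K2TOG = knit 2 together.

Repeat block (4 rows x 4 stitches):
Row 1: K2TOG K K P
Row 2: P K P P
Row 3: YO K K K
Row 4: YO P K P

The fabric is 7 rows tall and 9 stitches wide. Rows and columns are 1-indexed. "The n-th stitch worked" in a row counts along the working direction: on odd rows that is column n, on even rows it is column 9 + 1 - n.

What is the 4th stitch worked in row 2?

Row 2 uses chart row ((2-1) mod 4)+1 = 2. Row 2 is even, so WS.
Chart row 2 tiled across columns 1-9: P K P P P K P P P
WS: work from column 9 back to column 1 (reverse the tiled row), swapping K<->P (YO and K2TOG unchanged).
Row 2 as worked: K K K P K K K P K
Stitch 4 in working order -> P

== STITCH ==
P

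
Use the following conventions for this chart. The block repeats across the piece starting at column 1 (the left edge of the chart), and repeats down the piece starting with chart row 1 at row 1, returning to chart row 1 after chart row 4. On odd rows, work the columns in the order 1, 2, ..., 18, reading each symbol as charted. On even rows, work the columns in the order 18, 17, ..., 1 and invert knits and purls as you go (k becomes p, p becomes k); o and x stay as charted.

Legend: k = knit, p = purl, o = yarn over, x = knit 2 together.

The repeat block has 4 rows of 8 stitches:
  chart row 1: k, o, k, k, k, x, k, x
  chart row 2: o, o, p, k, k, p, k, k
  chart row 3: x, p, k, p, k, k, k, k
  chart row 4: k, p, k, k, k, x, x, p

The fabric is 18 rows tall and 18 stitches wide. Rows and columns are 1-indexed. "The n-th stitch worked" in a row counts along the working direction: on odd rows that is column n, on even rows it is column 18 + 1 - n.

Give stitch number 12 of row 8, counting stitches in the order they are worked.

Result:
x

Derivation:
Row 8 uses chart row ((8-1) mod 4)+1 = 4. Row 8 is even, so WS.
Chart row 4 tiled across columns 1-18: k p k k k x x p k p k k k x x p k p
WS: work from column 18 back to column 1 (reverse the tiled row), swapping k<->p (o and x unchanged).
Row 8 as worked: k p k x x p p p k p k x x p p p k p
Stitch 12 in working order -> x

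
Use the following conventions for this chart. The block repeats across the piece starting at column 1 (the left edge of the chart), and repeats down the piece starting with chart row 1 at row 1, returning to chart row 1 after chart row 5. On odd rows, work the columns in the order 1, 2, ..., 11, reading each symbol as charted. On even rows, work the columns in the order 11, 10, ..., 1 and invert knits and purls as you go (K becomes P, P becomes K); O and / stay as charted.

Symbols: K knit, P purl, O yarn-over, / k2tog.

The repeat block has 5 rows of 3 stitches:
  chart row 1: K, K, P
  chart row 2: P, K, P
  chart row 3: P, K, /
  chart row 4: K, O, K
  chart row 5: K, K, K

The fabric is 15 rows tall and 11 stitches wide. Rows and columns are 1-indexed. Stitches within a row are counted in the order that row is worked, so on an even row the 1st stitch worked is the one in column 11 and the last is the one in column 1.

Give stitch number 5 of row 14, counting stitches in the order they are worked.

== STITCH ==
P

Derivation:
Row 14 uses chart row ((14-1) mod 5)+1 = 4. Row 14 is even, so WS.
Chart row 4 tiled across columns 1-11: K O K K O K K O K K O
WS: work from column 11 back to column 1 (reverse the tiled row), swapping K<->P (O and / unchanged).
Row 14 as worked: O P P O P P O P P O P
Stitch 5 in working order -> P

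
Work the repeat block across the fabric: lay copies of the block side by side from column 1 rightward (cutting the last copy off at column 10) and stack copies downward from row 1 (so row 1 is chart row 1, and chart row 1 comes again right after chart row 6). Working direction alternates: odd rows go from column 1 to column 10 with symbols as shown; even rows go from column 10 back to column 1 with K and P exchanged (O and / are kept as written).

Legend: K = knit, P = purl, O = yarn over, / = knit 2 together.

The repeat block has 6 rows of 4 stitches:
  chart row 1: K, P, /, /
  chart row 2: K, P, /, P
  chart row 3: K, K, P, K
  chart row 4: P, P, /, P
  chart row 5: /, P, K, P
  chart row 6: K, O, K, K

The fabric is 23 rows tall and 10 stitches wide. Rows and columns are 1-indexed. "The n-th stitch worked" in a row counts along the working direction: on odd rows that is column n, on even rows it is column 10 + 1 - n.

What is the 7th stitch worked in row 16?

== STITCH ==
K

Derivation:
For row 16: chart row = ((16-1) mod 6) + 1 = 4; this is a WS (even) row.
Chart row 4 tiled across columns 1-10: P P / P P P / P P P
Wrong side: read the tiled row from column 10 down to 1 and exchange K with P (leave O, /).
Row 16 as worked: K K K / K K K / K K
Stitch 7 in working order -> K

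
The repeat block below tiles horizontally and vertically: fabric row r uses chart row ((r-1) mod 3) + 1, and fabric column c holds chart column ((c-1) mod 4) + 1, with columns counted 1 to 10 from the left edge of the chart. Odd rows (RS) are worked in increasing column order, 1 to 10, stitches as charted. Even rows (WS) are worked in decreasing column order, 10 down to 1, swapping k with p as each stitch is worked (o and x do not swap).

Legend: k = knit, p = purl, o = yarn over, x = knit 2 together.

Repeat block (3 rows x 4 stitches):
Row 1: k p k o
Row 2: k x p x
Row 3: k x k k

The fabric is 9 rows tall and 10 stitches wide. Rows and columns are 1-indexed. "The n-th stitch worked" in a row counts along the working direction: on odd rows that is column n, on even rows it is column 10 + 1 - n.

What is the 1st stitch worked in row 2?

Stitch:
x

Derivation:
Row 2 uses chart row ((2-1) mod 3)+1 = 2. Row 2 is even, so WS.
Chart row 2 tiled across columns 1-10: k x p x k x p x k x
WS: work from column 10 back to column 1 (reverse the tiled row), swapping k<->p (o and x unchanged).
Row 2 as worked: x p x k x p x k x p
The 1st stitch worked is x.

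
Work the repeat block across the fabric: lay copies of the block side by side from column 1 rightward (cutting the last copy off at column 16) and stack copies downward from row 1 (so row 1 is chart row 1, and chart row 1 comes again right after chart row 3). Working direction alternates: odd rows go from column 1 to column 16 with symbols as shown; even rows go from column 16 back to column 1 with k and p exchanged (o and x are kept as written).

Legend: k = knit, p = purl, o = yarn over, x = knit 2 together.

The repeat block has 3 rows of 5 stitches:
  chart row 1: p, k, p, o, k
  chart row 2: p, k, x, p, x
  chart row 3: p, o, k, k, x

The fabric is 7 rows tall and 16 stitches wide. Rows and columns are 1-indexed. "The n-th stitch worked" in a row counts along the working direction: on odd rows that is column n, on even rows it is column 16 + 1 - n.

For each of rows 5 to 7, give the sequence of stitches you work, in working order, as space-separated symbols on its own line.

== ROWS AS WORKED ==
p k x p x p k x p x p k x p x p
k x p p o k x p p o k x p p o k
p k p o k p k p o k p k p o k p

Derivation:
Row 5: chart row 2, RS - tile across columns 1-16 and work as-is.
Row 6: chart row 3, WS - tiled (columns 1-16): p o k k x p o k k x p o k k x p; work from column 16 back to 1 with k<->p swapped.
Row 7: chart row 1, RS - tile across columns 1-16 and work as-is.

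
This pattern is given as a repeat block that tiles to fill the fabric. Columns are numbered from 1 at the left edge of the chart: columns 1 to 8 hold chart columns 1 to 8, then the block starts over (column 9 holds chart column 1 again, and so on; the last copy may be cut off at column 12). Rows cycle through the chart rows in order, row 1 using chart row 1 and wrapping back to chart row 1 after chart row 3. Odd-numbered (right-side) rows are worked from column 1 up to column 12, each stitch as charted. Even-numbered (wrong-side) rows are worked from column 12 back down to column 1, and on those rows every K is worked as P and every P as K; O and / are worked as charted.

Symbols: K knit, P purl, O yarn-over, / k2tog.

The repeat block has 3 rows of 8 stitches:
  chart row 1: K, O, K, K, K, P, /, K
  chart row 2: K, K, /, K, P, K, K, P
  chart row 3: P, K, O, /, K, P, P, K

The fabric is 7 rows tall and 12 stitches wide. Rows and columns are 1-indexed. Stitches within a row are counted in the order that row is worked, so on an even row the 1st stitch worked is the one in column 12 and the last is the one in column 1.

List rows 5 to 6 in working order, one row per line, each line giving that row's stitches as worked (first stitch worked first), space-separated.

Row 5: chart row 2, RS - tile across columns 1-12 and work as-is.
Row 6: chart row 3, WS - tiled (columns 1-12): P K O / K P P K P K O /; work from column 12 back to 1 with K<->P swapped.

Result:
K K / K P K K P K K / K
/ O P K P K K P / O P K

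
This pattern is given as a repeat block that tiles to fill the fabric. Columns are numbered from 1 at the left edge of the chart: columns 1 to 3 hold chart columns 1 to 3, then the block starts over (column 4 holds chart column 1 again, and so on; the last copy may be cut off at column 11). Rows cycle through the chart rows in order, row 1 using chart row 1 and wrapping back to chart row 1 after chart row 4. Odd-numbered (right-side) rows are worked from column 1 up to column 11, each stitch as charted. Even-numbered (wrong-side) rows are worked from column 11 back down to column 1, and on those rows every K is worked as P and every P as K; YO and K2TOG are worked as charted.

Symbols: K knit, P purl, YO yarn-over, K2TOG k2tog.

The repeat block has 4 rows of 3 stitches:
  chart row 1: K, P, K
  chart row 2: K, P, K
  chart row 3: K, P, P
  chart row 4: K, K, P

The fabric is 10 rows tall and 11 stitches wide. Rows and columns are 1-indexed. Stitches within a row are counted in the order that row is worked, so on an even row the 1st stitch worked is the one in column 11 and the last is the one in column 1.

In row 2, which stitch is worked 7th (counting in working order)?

Result:
K

Derivation:
For row 2: chart row = ((2-1) mod 4) + 1 = 2; this is a WS (even) row.
Chart row 2 tiled across columns 1-11: K P K K P K K P K K P
WS row: flip the tiled sequence (start at column 11) and apply K<->P; YO and K2TOG stay.
Row 2 as worked: K P P K P P K P P K P
Counting 7 along the worked row gives K.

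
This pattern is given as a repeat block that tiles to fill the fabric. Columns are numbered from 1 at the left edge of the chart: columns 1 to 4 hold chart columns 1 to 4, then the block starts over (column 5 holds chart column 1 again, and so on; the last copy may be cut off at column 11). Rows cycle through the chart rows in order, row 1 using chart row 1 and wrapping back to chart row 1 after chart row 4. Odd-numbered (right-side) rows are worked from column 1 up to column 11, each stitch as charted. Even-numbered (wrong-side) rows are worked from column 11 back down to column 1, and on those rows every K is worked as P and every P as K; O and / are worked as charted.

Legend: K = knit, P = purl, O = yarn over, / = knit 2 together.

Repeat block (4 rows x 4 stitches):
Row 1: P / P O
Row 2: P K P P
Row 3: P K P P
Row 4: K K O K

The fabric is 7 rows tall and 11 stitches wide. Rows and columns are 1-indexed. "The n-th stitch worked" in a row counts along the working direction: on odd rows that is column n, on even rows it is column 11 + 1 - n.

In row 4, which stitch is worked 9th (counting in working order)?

Result:
O

Derivation:
For row 4: chart row = ((4-1) mod 4) + 1 = 4; this is a WS (even) row.
Chart row 4 tiled across columns 1-11: K K O K K K O K K K O
WS row: flip the tiled sequence (start at column 11) and apply K<->P; O and / stay.
Row 4 as worked: O P P P O P P P O P P
Counting 9 along the worked row gives O.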